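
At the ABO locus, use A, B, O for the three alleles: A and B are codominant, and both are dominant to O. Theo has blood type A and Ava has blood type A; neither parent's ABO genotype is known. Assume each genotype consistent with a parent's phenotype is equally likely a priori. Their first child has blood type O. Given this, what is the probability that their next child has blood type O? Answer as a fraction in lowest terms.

Possible genotypes: Theo ∈ {AA, AO}; Ava ∈ {AA, AO}.
Weight each parental genotype pair by prior × P(type-O child):
  AO × AO: posterior weight 1; P(next child type O) = 1/4.
Weighted sum = 1/4.

1/4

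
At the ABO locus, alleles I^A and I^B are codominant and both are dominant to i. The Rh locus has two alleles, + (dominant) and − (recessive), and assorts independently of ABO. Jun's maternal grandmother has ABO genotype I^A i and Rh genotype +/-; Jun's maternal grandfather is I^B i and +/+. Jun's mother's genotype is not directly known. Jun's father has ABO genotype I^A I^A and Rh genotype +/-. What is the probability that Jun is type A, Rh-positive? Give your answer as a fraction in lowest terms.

21/32

Jun's mother's ABO genotype from I^A i × I^B i: 1/4 I^A I^B, 1/4 I^A i, 1/4 I^B i, 1/4 i i.
Crossing each possibility with the father I^A I^A and summing P(type A): 1/4·1/2 + 1/4·1 + 1/4·1/2 + 1/4·1 = 3/4.
Similarly for Rh via the mother's Rh distribution: P(Rh+) = 7/8.
Independent loci: 3/4 × 7/8 = 21/32.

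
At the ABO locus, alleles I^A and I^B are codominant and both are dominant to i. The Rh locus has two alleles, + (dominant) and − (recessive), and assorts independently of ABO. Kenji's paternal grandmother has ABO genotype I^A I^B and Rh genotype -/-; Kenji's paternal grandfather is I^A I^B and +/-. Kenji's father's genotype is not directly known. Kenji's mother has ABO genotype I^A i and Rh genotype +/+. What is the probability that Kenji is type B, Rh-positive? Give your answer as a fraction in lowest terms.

1/4

Kenji's father's ABO genotype from I^A I^B × I^A I^B: 1/4 I^A I^A, 1/2 I^A I^B, 1/4 I^B I^B.
Crossing each possibility with the mother I^A i and summing P(type B): 1/4·0 + 1/2·1/4 + 1/4·1/2 = 1/4.
Similarly for Rh via the father's Rh distribution: P(Rh+) = 1.
Independent loci: 1/4 × 1 = 1/4.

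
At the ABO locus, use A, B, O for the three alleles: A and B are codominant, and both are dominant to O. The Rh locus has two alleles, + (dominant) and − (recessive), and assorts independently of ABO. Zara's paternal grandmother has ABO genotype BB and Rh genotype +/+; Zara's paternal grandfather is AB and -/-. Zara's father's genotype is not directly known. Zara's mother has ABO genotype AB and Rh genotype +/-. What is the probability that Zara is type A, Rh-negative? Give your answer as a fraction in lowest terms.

Zara's father's ABO genotype from BB × AB: 1/2 AB, 1/2 BB.
Crossing each possibility with the mother AB and summing P(type A): 1/2·1/4 + 1/2·0 = 1/8.
Similarly for Rh via the father's Rh distribution: P(Rh-) = 1/4.
Independent loci: 1/8 × 1/4 = 1/32.

1/32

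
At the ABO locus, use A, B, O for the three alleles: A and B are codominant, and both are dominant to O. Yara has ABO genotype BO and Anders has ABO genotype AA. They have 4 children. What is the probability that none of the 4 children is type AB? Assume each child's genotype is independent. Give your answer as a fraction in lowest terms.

1/16

ABO cross BO × AA → 1/2 A, 1/2 AB.
So P(type AB) = 1/2 per child.
P(not type AB) = 1/2 for one child; (1/2)^4 = 1/16.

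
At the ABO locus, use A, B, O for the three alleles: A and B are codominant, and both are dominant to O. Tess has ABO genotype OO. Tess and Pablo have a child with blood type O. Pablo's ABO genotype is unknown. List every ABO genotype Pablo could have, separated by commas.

For each candidate genotype of Pablo, check whether crossing it with OO can produce every observed child phenotype.
  AA → possible child types {A} ✗
  AB → possible child types {A, B} ✗
  AO → possible child types {O, A} ✓
  BB → possible child types {B} ✗
  BO → possible child types {O, B} ✓
  OO → possible child types {O} ✓

AO, BO, OO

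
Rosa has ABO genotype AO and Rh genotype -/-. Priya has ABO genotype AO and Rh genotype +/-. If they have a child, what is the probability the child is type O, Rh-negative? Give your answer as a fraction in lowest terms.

ABO cross AO × AO → offspring phenotypes: 1/4 O, 3/4 A.
Rh cross -/- × +/- → 1/2 Rh+, 1/2 Rh-.
Independent loci: P(type O, Rh-negative) = 1/4 × 1/2 = 1/8.

1/8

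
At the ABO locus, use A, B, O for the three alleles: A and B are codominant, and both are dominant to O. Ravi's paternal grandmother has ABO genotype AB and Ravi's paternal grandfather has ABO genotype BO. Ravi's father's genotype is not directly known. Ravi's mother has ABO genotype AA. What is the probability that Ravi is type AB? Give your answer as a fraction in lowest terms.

1/2

Ravi's father's ABO genotype from AB × BO: 1/4 AB, 1/4 AO, 1/4 BB, 1/4 BO.
Crossing each possibility with the mother AA and summing P(type AB): 1/4·1/2 + 1/4·0 + 1/4·1 + 1/4·1/2 = 1/2.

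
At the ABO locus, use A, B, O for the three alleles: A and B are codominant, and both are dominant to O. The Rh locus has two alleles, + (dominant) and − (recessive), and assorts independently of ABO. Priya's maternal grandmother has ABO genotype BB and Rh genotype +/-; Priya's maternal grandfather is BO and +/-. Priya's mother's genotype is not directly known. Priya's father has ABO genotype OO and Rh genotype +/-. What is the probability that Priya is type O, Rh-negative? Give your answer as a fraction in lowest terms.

Priya's mother's ABO genotype from BB × BO: 1/2 BB, 1/2 BO.
Crossing each possibility with the father OO and summing P(type O): 1/2·0 + 1/2·1/2 = 1/4.
Similarly for Rh via the mother's Rh distribution: P(Rh-) = 1/4.
Independent loci: 1/4 × 1/4 = 1/16.

1/16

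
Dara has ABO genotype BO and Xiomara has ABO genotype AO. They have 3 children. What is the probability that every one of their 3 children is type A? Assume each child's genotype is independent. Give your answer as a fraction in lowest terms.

ABO cross BO × AO → 1/4 O, 1/4 A, 1/4 B, 1/4 AB.
So P(type A) = 1/4 per child.
All 3 independent: (1/4)^3 = 1/64.

1/64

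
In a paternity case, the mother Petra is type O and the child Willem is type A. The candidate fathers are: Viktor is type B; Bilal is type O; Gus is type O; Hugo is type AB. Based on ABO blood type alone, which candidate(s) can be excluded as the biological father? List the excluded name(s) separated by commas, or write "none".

Viktor, Bilal, Gus

A candidate is excluded only if no genotype consistent with his phenotype could produce a type A child with a type O mother.
Viktor (type B): no genotype consistent with that phenotype can produce a type-A child with a type-O mother.
Bilal (type O): no genotype consistent with that phenotype can produce a type-A child with a type-O mother.
Gus (type O): no genotype consistent with that phenotype can produce a type-A child with a type-O mother.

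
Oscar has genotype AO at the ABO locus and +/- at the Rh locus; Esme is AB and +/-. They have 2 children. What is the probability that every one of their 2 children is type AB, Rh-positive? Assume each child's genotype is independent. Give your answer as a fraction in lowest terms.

ABO cross AO × AB → 1/2 A, 1/4 B, 1/4 AB.
Rh cross +/- × +/- → 3/4 Rh+, 1/4 Rh-; so P(type AB, Rh-positive) = 1/4 × 3/4 = 3/16 per child.
All 2 independent: (3/16)^2 = 9/256.

9/256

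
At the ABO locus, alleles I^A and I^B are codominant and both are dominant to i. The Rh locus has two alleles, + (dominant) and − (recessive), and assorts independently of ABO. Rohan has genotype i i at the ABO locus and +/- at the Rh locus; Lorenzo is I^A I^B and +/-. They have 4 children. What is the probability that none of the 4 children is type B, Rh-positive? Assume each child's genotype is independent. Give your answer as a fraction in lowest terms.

ABO cross i i × I^A I^B → 1/2 A, 1/2 B.
Rh cross +/- × +/- → 3/4 Rh+, 1/4 Rh-; so P(type B, Rh-positive) = 1/2 × 3/4 = 3/8 per child.
P(not type B, Rh-positive) = 5/8 for one child; (5/8)^4 = 625/4096.

625/4096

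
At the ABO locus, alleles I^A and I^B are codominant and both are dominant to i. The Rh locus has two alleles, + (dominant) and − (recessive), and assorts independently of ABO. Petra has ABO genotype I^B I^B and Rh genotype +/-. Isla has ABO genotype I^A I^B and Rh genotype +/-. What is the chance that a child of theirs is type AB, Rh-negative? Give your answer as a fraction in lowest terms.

ABO cross I^B I^B × I^A I^B → offspring phenotypes: 1/2 B, 1/2 AB.
Rh cross +/- × +/- → 3/4 Rh+, 1/4 Rh-.
Independent loci: P(type AB, Rh-negative) = 1/2 × 1/4 = 1/8.

1/8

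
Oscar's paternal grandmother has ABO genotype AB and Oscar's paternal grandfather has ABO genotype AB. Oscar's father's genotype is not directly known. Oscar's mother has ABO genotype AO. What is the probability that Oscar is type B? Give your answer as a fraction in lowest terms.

Oscar's father's ABO genotype from AB × AB: 1/4 AA, 1/2 AB, 1/4 BB.
Crossing each possibility with the mother AO and summing P(type B): 1/4·0 + 1/2·1/4 + 1/4·1/2 = 1/4.

1/4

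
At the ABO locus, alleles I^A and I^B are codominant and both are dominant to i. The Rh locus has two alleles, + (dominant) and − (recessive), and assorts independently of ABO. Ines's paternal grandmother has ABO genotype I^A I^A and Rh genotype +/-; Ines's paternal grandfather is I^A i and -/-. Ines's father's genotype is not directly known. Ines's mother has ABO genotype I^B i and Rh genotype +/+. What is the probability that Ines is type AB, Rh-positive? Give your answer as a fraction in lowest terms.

Ines's father's ABO genotype from I^A I^A × I^A i: 1/2 I^A I^A, 1/2 I^A i.
Crossing each possibility with the mother I^B i and summing P(type AB): 1/2·1/2 + 1/2·1/4 = 3/8.
Similarly for Rh via the father's Rh distribution: P(Rh+) = 1.
Independent loci: 3/8 × 1 = 3/8.

3/8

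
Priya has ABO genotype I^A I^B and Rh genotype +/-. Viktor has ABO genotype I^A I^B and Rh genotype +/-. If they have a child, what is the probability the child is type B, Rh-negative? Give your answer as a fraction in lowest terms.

ABO cross I^A I^B × I^A I^B → offspring phenotypes: 1/4 A, 1/4 B, 1/2 AB.
Rh cross +/- × +/- → 3/4 Rh+, 1/4 Rh-.
Independent loci: P(type B, Rh-negative) = 1/4 × 1/4 = 1/16.

1/16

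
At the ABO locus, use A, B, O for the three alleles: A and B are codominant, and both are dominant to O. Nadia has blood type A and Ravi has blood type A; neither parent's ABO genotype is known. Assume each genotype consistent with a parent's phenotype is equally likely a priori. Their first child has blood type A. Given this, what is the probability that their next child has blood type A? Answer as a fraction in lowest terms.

19/20

Possible genotypes: Nadia ∈ {AA, AO}; Ravi ∈ {AA, AO}.
Weight each parental genotype pair by prior × P(type-A child):
  AA × AA: posterior weight 4/15; P(next child type A) = 1.
  AA × AO: posterior weight 4/15; P(next child type A) = 1.
  AO × AA: posterior weight 4/15; P(next child type A) = 1.
  AO × AO: posterior weight 1/5; P(next child type A) = 3/4.
Weighted sum = 19/20.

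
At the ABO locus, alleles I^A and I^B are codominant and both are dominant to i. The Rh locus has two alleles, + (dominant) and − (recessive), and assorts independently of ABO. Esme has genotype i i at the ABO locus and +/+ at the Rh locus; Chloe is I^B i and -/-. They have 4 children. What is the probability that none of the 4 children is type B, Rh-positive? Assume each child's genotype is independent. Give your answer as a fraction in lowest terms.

ABO cross i i × I^B i → 1/2 O, 1/2 B.
Rh cross +/+ × -/- → 1 Rh+; so P(type B, Rh-positive) = 1/2 × 1 = 1/2 per child.
P(not type B, Rh-positive) = 1/2 for one child; (1/2)^4 = 1/16.

1/16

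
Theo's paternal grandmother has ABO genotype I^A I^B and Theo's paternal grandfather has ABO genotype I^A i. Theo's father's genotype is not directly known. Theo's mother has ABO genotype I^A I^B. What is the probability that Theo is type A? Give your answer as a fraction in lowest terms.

Theo's father's ABO genotype from I^A I^B × I^A i: 1/4 I^A I^A, 1/4 I^A I^B, 1/4 I^A i, 1/4 I^B i.
Crossing each possibility with the mother I^A I^B and summing P(type A): 1/4·1/2 + 1/4·1/4 + 1/4·1/2 + 1/4·1/4 = 3/8.

3/8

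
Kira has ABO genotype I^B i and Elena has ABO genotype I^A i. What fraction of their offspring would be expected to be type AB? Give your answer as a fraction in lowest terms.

1/4

ABO cross I^B i × I^A i → offspring phenotypes: 1/4 O, 1/4 A, 1/4 B, 1/4 AB.
So P(type AB) = 1/4.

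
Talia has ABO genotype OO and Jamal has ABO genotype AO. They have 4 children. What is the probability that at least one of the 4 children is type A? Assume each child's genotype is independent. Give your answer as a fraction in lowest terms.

15/16

ABO cross OO × AO → 1/2 O, 1/2 A.
So P(type A) = 1/2 per child.
P(none) = (1/2)^4 = 1/16; P(at least one) = 1 − 1/16 = 15/16.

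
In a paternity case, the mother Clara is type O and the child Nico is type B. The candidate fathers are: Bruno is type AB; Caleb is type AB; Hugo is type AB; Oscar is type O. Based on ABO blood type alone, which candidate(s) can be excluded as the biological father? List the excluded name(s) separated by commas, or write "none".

A candidate is excluded only if no genotype consistent with his phenotype could produce a type B child with a type O mother.
Oscar (type O): no genotype consistent with that phenotype can produce a type-B child with a type-O mother.

Oscar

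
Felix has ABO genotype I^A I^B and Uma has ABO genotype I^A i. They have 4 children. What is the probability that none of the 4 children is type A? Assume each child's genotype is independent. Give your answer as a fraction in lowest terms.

ABO cross I^A I^B × I^A i → 1/2 A, 1/4 B, 1/4 AB.
So P(type A) = 1/2 per child.
P(not type A) = 1/2 for one child; (1/2)^4 = 1/16.

1/16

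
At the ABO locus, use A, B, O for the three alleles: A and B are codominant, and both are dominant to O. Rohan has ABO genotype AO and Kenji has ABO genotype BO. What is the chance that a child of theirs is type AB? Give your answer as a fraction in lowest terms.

ABO cross AO × BO → offspring phenotypes: 1/4 O, 1/4 A, 1/4 B, 1/4 AB.
So P(type AB) = 1/4.

1/4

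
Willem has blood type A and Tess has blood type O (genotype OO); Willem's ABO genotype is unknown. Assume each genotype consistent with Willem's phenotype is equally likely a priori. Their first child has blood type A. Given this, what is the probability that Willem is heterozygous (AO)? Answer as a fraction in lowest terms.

1/3

Possible genotypes: Willem ∈ {AA, AO}; Tess ∈ {OO}.
Weight each parental genotype pair by prior × P(type-A child):
  AA × OO: posterior weight 2/3.
  AO × OO: posterior weight 1/3.
Sum the posterior weight over pairs where Willem is AO: 1/3.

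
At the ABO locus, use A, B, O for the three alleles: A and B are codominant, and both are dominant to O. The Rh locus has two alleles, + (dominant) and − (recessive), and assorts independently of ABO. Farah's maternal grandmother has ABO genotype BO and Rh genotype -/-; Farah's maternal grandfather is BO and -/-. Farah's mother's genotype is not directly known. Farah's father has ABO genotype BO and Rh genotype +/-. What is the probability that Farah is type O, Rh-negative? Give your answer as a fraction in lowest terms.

Farah's mother's ABO genotype from BO × BO: 1/4 BB, 1/2 BO, 1/4 OO.
Crossing each possibility with the father BO and summing P(type O): 1/4·0 + 1/2·1/4 + 1/4·1/2 = 1/4.
Similarly for Rh via the mother's Rh distribution: P(Rh-) = 1/2.
Independent loci: 1/4 × 1/2 = 1/8.

1/8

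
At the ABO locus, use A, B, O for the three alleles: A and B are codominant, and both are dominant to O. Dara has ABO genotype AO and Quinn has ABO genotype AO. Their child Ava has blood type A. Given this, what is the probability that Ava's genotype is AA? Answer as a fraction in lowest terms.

1/3

Cross AO × AO → 1/4 AA, 1/2 AO, 1/4 OO.
Type-A genotypes among offspring: AA (1/4), AO (1/2); total 3/4.
P(AA | type A) = (1/4) / (3/4) = 1/3.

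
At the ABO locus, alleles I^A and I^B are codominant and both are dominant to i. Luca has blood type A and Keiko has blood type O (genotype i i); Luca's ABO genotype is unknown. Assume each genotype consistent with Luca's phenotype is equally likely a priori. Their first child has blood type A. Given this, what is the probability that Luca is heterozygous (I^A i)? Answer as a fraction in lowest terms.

Possible genotypes: Luca ∈ {I^A I^A, I^A i}; Keiko ∈ {i i}.
Weight each parental genotype pair by prior × P(type-A child):
  I^A I^A × i i: posterior weight 2/3.
  I^A i × i i: posterior weight 1/3.
Sum the posterior weight over pairs where Luca is I^A i: 1/3.

1/3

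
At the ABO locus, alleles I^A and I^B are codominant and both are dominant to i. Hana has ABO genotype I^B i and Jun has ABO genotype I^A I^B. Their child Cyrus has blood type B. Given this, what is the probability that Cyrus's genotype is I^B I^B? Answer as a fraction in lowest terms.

1/2

Cross I^B i × I^A I^B → 1/4 I^A I^B, 1/4 I^A i, 1/4 I^B I^B, 1/4 I^B i.
Type-B genotypes among offspring: I^B I^B (1/4), I^B i (1/4); total 1/2.
P(I^B I^B | type B) = (1/4) / (1/2) = 1/2.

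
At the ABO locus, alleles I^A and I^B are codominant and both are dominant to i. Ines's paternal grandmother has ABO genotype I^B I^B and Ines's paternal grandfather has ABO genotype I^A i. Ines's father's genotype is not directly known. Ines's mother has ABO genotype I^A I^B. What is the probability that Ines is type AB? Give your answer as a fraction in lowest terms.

Ines's father's ABO genotype from I^B I^B × I^A i: 1/2 I^A I^B, 1/2 I^B i.
Crossing each possibility with the mother I^A I^B and summing P(type AB): 1/2·1/2 + 1/2·1/4 = 3/8.

3/8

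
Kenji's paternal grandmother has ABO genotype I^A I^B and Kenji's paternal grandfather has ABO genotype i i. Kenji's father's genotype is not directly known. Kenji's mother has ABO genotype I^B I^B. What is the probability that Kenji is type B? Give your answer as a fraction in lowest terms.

Kenji's father's ABO genotype from I^A I^B × i i: 1/2 I^A i, 1/2 I^B i.
Crossing each possibility with the mother I^B I^B and summing P(type B): 1/2·1/2 + 1/2·1 = 3/4.

3/4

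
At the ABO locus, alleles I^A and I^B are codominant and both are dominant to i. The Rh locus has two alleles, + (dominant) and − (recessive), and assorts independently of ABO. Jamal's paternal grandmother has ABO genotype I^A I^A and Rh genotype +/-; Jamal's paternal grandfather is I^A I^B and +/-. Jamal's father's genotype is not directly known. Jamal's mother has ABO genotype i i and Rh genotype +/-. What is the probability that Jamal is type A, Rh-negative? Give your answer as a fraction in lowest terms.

Jamal's father's ABO genotype from I^A I^A × I^A I^B: 1/2 I^A I^A, 1/2 I^A I^B.
Crossing each possibility with the mother i i and summing P(type A): 1/2·1 + 1/2·1/2 = 3/4.
Similarly for Rh via the father's Rh distribution: P(Rh-) = 1/4.
Independent loci: 3/4 × 1/4 = 3/16.

3/16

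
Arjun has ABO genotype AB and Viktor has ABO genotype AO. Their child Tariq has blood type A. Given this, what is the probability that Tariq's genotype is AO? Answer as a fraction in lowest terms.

Cross AB × AO → 1/4 AA, 1/4 AB, 1/4 AO, 1/4 BO.
Type-A genotypes among offspring: AA (1/4), AO (1/4); total 1/2.
P(AO | type A) = (1/4) / (1/2) = 1/2.

1/2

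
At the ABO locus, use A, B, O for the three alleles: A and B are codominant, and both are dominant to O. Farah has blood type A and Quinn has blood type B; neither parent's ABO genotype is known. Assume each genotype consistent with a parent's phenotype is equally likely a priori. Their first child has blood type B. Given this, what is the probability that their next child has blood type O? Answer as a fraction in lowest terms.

Possible genotypes: Farah ∈ {AA, AO}; Quinn ∈ {BB, BO}.
Weight each parental genotype pair by prior × P(type-B child):
  AO × BB: posterior weight 2/3; P(next child type O) = 0.
  AO × BO: posterior weight 1/3; P(next child type O) = 1/4.
Weighted sum = 1/12.

1/12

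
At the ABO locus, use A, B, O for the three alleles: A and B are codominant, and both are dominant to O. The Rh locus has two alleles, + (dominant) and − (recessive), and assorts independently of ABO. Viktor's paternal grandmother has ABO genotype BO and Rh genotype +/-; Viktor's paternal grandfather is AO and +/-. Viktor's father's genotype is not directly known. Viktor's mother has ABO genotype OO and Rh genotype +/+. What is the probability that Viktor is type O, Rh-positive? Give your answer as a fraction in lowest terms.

1/2

Viktor's father's ABO genotype from BO × AO: 1/4 AB, 1/4 AO, 1/4 BO, 1/4 OO.
Crossing each possibility with the mother OO and summing P(type O): 1/4·0 + 1/4·1/2 + 1/4·1/2 + 1/4·1 = 1/2.
Similarly for Rh via the father's Rh distribution: P(Rh+) = 1.
Independent loci: 1/2 × 1 = 1/2.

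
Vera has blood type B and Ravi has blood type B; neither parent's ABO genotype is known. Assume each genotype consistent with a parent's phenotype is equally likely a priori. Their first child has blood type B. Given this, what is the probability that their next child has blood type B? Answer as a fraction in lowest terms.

19/20

Possible genotypes: Vera ∈ {BB, BO}; Ravi ∈ {BB, BO}.
Weight each parental genotype pair by prior × P(type-B child):
  BB × BB: posterior weight 4/15; P(next child type B) = 1.
  BB × BO: posterior weight 4/15; P(next child type B) = 1.
  BO × BB: posterior weight 4/15; P(next child type B) = 1.
  BO × BO: posterior weight 1/5; P(next child type B) = 3/4.
Weighted sum = 19/20.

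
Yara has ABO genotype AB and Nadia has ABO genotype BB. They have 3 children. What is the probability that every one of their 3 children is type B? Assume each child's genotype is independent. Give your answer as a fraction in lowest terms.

ABO cross AB × BB → 1/2 B, 1/2 AB.
So P(type B) = 1/2 per child.
All 3 independent: (1/2)^3 = 1/8.

1/8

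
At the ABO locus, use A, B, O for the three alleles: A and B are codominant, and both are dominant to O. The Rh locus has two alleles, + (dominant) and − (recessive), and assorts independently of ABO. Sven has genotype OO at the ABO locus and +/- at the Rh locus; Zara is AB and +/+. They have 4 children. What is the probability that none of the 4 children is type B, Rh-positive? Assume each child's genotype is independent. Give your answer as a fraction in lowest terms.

1/16

ABO cross OO × AB → 1/2 A, 1/2 B.
Rh cross +/- × +/+ → 1 Rh+; so P(type B, Rh-positive) = 1/2 × 1 = 1/2 per child.
P(not type B, Rh-positive) = 1/2 for one child; (1/2)^4 = 1/16.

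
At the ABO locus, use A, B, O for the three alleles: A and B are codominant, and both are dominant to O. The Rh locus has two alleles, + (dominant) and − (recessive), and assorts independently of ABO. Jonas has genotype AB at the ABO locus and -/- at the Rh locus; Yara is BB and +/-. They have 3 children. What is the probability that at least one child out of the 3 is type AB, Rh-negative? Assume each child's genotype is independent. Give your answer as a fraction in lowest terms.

ABO cross AB × BB → 1/2 B, 1/2 AB.
Rh cross -/- × +/- → 1/2 Rh+, 1/2 Rh-; so P(type AB, Rh-negative) = 1/2 × 1/2 = 1/4 per child.
P(none) = (3/4)^3 = 27/64; P(at least one) = 1 − 27/64 = 37/64.

37/64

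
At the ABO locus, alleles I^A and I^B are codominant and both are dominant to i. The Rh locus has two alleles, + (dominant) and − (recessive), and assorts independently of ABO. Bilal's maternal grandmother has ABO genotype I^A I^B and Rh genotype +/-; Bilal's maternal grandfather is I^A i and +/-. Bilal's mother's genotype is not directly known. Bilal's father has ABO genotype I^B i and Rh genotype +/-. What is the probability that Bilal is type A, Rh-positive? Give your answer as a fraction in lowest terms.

3/16

Bilal's mother's ABO genotype from I^A I^B × I^A i: 1/4 I^A I^A, 1/4 I^A I^B, 1/4 I^A i, 1/4 I^B i.
Crossing each possibility with the father I^B i and summing P(type A): 1/4·1/2 + 1/4·1/4 + 1/4·1/4 + 1/4·0 = 1/4.
Similarly for Rh via the mother's Rh distribution: P(Rh+) = 3/4.
Independent loci: 1/4 × 3/4 = 3/16.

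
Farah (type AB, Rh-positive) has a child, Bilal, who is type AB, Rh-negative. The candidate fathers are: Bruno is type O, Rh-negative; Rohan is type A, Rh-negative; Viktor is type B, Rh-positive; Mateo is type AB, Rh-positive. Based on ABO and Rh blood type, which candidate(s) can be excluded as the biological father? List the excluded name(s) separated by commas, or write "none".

Bruno

A candidate is excluded only if no genotype consistent with his phenotype could produce a type AB, Rh-negative child with a type AB, Rh-positive mother.
Bruno (type O, Rh-): no genotype consistent with that phenotype can produce a type-AB Rh- child with a type-AB mother.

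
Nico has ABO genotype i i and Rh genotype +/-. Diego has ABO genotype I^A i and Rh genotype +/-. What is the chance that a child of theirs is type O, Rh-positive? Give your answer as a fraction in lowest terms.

ABO cross i i × I^A i → offspring phenotypes: 1/2 O, 1/2 A.
Rh cross +/- × +/- → 3/4 Rh+, 1/4 Rh-.
Independent loci: P(type O, Rh-positive) = 1/2 × 3/4 = 3/8.

3/8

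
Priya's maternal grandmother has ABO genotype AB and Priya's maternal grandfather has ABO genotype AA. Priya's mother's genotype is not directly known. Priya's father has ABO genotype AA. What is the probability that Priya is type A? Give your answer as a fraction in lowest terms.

Priya's mother's ABO genotype from AB × AA: 1/2 AA, 1/2 AB.
Crossing each possibility with the father AA and summing P(type A): 1/2·1 + 1/2·1/2 = 3/4.

3/4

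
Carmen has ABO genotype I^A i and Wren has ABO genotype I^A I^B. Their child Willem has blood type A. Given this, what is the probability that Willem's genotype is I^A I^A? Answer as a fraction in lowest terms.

1/2

Cross I^A i × I^A I^B → 1/4 I^A I^A, 1/4 I^A I^B, 1/4 I^A i, 1/4 I^B i.
Type-A genotypes among offspring: I^A I^A (1/4), I^A i (1/4); total 1/2.
P(I^A I^A | type A) = (1/4) / (1/2) = 1/2.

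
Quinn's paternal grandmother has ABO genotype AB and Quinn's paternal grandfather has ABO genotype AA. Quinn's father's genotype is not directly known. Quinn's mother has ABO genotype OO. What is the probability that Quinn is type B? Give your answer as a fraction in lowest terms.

Quinn's father's ABO genotype from AB × AA: 1/2 AA, 1/2 AB.
Crossing each possibility with the mother OO and summing P(type B): 1/2·0 + 1/2·1/2 = 1/4.

1/4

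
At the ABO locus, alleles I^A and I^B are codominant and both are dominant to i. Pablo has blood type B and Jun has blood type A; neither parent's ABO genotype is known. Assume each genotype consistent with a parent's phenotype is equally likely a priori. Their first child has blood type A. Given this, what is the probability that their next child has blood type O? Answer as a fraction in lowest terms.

1/12

Possible genotypes: Pablo ∈ {I^B I^B, I^B i}; Jun ∈ {I^A I^A, I^A i}.
Weight each parental genotype pair by prior × P(type-A child):
  I^B i × I^A I^A: posterior weight 2/3; P(next child type O) = 0.
  I^B i × I^A i: posterior weight 1/3; P(next child type O) = 1/4.
Weighted sum = 1/12.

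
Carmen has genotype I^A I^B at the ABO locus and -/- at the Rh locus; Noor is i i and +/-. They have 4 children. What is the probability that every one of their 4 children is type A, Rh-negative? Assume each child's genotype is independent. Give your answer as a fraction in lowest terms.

1/256

ABO cross I^A I^B × i i → 1/2 A, 1/2 B.
Rh cross -/- × +/- → 1/2 Rh+, 1/2 Rh-; so P(type A, Rh-negative) = 1/2 × 1/2 = 1/4 per child.
All 4 independent: (1/4)^4 = 1/256.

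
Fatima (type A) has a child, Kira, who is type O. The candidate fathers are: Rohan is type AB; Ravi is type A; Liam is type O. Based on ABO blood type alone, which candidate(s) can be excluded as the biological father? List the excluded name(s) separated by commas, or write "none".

Rohan

A candidate is excluded only if no genotype consistent with his phenotype could produce a type O child with a type A mother.
Rohan (type AB): no genotype consistent with that phenotype can produce a type-O child with a type-A mother.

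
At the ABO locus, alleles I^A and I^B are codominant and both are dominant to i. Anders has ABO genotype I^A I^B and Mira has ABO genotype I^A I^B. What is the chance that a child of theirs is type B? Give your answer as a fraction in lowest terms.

1/4

ABO cross I^A I^B × I^A I^B → offspring phenotypes: 1/4 A, 1/4 B, 1/2 AB.
So P(type B) = 1/4.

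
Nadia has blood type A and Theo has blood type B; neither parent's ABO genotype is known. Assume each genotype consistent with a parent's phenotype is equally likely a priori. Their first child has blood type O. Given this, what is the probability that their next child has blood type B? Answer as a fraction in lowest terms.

1/4

Possible genotypes: Nadia ∈ {AA, AO}; Theo ∈ {BB, BO}.
Weight each parental genotype pair by prior × P(type-O child):
  AO × BO: posterior weight 1; P(next child type B) = 1/4.
Weighted sum = 1/4.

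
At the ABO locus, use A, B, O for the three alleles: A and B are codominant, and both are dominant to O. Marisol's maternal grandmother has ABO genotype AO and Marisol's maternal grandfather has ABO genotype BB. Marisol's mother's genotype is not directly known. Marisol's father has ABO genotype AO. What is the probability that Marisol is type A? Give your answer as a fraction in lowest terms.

Marisol's mother's ABO genotype from AO × BB: 1/2 AB, 1/2 BO.
Crossing each possibility with the father AO and summing P(type A): 1/2·1/2 + 1/2·1/4 = 3/8.

3/8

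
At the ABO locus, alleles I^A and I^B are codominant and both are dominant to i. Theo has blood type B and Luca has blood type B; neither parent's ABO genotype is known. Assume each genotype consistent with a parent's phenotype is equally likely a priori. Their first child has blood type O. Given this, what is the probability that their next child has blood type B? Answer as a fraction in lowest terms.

3/4

Possible genotypes: Theo ∈ {I^B I^B, I^B i}; Luca ∈ {I^B I^B, I^B i}.
Weight each parental genotype pair by prior × P(type-O child):
  I^B i × I^B i: posterior weight 1; P(next child type B) = 3/4.
Weighted sum = 3/4.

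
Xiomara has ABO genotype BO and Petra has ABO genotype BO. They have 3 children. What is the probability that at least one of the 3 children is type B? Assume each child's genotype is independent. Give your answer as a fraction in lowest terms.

63/64

ABO cross BO × BO → 1/4 O, 3/4 B.
So P(type B) = 3/4 per child.
P(none) = (1/4)^3 = 1/64; P(at least one) = 1 − 1/64 = 63/64.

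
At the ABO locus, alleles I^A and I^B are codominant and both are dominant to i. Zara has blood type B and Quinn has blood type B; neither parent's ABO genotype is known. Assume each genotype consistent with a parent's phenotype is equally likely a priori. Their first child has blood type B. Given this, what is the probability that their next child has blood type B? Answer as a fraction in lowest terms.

Possible genotypes: Zara ∈ {I^B I^B, I^B i}; Quinn ∈ {I^B I^B, I^B i}.
Weight each parental genotype pair by prior × P(type-B child):
  I^B I^B × I^B I^B: posterior weight 4/15; P(next child type B) = 1.
  I^B I^B × I^B i: posterior weight 4/15; P(next child type B) = 1.
  I^B i × I^B I^B: posterior weight 4/15; P(next child type B) = 1.
  I^B i × I^B i: posterior weight 1/5; P(next child type B) = 3/4.
Weighted sum = 19/20.

19/20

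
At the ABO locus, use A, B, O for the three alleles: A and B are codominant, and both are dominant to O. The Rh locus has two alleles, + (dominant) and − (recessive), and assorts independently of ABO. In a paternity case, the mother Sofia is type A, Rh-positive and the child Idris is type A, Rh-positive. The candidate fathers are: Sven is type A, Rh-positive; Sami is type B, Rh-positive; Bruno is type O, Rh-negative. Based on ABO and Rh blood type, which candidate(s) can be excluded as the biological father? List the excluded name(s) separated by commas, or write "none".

none

A candidate is excluded only if no genotype consistent with his phenotype could produce a type A, Rh-positive child with a type A, Rh-positive mother.
Every candidate has at least one consistent genotype combination, so none can be excluded.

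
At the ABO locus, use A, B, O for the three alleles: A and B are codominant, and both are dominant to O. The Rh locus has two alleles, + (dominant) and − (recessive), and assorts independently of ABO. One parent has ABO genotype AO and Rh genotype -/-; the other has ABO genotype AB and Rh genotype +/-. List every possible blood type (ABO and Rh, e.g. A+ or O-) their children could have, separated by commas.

A+, A-, B+, B-, AB+, AB-

Gametes from AO × AB give offspring ABO genotypes AA, AB, AO, BO, i.e. phenotypes A, B, AB.
Rh cross -/- × +/- → phenotypes Rh+, Rh-.
Combining independently: A+, A-, B+, B-, AB+, AB-.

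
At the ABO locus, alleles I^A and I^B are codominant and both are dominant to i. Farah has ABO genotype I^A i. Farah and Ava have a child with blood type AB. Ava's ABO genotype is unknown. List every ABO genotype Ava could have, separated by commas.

I^A I^B, I^B I^B, I^B i

For each candidate genotype of Ava, check whether crossing it with I^A i can produce every observed child phenotype.
  I^A I^A → possible child types {A} ✗
  I^A I^B → possible child types {A, B, AB} ✓
  I^A i → possible child types {O, A} ✗
  I^B I^B → possible child types {B, AB} ✓
  I^B i → possible child types {O, A, B, AB} ✓
  i i → possible child types {O, A} ✗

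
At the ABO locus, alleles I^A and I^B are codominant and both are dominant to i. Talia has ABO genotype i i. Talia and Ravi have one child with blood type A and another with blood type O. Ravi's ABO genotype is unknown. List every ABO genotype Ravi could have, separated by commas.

I^A i

For each candidate genotype of Ravi, check whether crossing it with i i can produce every observed child phenotype.
  I^A I^A → possible child types {A} ✗
  I^A I^B → possible child types {A, B} ✗
  I^A i → possible child types {O, A} ✓
  I^B I^B → possible child types {B} ✗
  I^B i → possible child types {O, B} ✗
  i i → possible child types {O} ✗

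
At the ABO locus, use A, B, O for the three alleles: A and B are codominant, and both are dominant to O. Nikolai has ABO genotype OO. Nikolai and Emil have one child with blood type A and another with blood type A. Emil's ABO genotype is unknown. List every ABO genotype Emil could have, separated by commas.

AA, AB, AO

For each candidate genotype of Emil, check whether crossing it with OO can produce every observed child phenotype.
  AA → possible child types {A} ✓
  AB → possible child types {A, B} ✓
  AO → possible child types {O, A} ✓
  BB → possible child types {B} ✗
  BO → possible child types {O, B} ✗
  OO → possible child types {O} ✗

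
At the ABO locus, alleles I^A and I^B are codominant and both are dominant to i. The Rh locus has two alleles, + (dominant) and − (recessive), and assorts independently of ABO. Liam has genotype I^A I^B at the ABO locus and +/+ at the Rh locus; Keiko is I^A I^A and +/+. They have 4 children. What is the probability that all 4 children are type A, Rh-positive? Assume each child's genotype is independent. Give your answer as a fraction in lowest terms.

1/16

ABO cross I^A I^B × I^A I^A → 1/2 A, 1/2 AB.
Rh cross +/+ × +/+ → 1 Rh+; so P(type A, Rh-positive) = 1/2 × 1 = 1/2 per child.
All 4 independent: (1/2)^4 = 1/16.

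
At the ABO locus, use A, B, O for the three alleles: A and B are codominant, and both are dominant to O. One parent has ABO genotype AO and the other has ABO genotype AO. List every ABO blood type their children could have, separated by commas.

Gametes from AO × AO give offspring ABO genotypes AA, AO, OO, i.e. phenotypes O, A.

O, A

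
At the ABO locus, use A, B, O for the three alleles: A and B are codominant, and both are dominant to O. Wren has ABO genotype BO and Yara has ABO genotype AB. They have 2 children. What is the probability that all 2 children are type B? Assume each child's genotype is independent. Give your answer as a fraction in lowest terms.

1/4

ABO cross BO × AB → 1/4 A, 1/2 B, 1/4 AB.
So P(type B) = 1/2 per child.
All 2 independent: (1/2)^2 = 1/4.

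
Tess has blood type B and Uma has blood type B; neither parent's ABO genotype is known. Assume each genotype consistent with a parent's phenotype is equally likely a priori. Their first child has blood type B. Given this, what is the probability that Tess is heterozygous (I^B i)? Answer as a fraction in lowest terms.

7/15

Possible genotypes: Tess ∈ {I^B I^B, I^B i}; Uma ∈ {I^B I^B, I^B i}.
Weight each parental genotype pair by prior × P(type-B child):
  I^B I^B × I^B I^B: posterior weight 4/15.
  I^B I^B × I^B i: posterior weight 4/15.
  I^B i × I^B I^B: posterior weight 4/15.
  I^B i × I^B i: posterior weight 1/5.
Sum the posterior weight over pairs where Tess is I^B i: 7/15.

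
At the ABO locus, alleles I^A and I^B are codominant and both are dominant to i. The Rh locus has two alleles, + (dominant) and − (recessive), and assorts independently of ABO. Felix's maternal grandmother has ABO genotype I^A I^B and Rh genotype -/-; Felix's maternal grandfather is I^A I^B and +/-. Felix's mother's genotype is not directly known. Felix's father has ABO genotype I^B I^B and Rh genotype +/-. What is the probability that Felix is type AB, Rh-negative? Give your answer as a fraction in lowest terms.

3/16

Felix's mother's ABO genotype from I^A I^B × I^A I^B: 1/4 I^A I^A, 1/2 I^A I^B, 1/4 I^B I^B.
Crossing each possibility with the father I^B I^B and summing P(type AB): 1/4·1 + 1/2·1/2 + 1/4·0 = 1/2.
Similarly for Rh via the mother's Rh distribution: P(Rh-) = 3/8.
Independent loci: 1/2 × 3/8 = 3/16.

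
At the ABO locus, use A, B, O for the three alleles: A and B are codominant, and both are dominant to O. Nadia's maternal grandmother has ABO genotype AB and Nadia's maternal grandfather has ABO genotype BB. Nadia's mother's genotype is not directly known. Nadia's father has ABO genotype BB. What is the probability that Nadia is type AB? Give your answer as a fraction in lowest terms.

1/4

Nadia's mother's ABO genotype from AB × BB: 1/2 AB, 1/2 BB.
Crossing each possibility with the father BB and summing P(type AB): 1/2·1/2 + 1/2·0 = 1/4.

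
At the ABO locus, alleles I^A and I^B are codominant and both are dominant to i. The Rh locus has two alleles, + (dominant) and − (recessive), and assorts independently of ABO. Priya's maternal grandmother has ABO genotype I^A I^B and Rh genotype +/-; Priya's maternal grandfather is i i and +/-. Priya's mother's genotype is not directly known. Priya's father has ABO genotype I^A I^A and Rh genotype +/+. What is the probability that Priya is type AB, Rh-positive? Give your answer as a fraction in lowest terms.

Priya's mother's ABO genotype from I^A I^B × i i: 1/2 I^A i, 1/2 I^B i.
Crossing each possibility with the father I^A I^A and summing P(type AB): 1/2·0 + 1/2·1/2 = 1/4.
Similarly for Rh via the mother's Rh distribution: P(Rh+) = 1.
Independent loci: 1/4 × 1 = 1/4.

1/4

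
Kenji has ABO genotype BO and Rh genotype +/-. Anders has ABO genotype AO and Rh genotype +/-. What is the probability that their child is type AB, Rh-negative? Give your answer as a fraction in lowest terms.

ABO cross BO × AO → offspring phenotypes: 1/4 O, 1/4 A, 1/4 B, 1/4 AB.
Rh cross +/- × +/- → 3/4 Rh+, 1/4 Rh-.
Independent loci: P(type AB, Rh-negative) = 1/4 × 1/4 = 1/16.

1/16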